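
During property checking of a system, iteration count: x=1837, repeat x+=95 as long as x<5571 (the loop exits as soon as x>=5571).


Step 1: x goes from 1837 toward 5571 by 95; the body runs while x<5571, so iterations = ceil((bound-start)/step)
Step 2: Distance=3734
Step 3: ceil(3734/95)=40

40


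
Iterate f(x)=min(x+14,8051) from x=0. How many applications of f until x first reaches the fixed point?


Step 1: x=0, cap=8051, increment=14
Step 2: x grows by 14 each step until capped at 8051; fixed point is x=8051
Step 3: iterations = ceil(8051/14) = 576

576


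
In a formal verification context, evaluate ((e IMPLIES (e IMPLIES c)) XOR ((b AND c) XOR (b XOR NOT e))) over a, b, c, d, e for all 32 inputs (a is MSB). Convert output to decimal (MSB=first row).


Formula: ((e IMPLIES (e IMPLIES c)) XOR ((b AND c) XOR (b XOR NOT e))) over a, b, c, d, e (32 rows)
Evaluate each row (bits = a,b,c,d,e, MSB first):
  row 0 [00000]: ((0 IMPLIES (0 IMPLIES 0)) XOR ((0 AND 0) XOR (0 XOR NOT 0))) -> 0
  row 1 [00001]: ((1 IMPLIES (1 IMPLIES 0)) XOR ((0 AND 0) XOR (0 XOR NOT 1))) -> 0
  row 2 [00010]: ((0 IMPLIES (0 IMPLIES 0)) XOR ((0 AND 0) XOR (0 XOR NOT 0))) -> 0
  row 3 [00011]: ((1 IMPLIES (1 IMPLIES 0)) XOR ((0 AND 0) XOR (0 XOR NOT 1))) -> 0
  row 4 [00100]: ((0 IMPLIES (0 IMPLIES 1)) XOR ((0 AND 1) XOR (0 XOR NOT 0))) -> 0
  row 5 [00101]: ((1 IMPLIES (1 IMPLIES 1)) XOR ((0 AND 1) XOR (0 XOR NOT 1))) -> 1
  row 6 [00110]: ((0 IMPLIES (0 IMPLIES 1)) XOR ((0 AND 1) XOR (0 XOR NOT 0))) -> 0
  row 7 [00111]: ((1 IMPLIES (1 IMPLIES 1)) XOR ((0 AND 1) XOR (0 XOR NOT 1))) -> 1
  row 8 [01000]: ((0 IMPLIES (0 IMPLIES 0)) XOR ((1 AND 0) XOR (1 XOR NOT 0))) -> 1
  row 9 [01001]: ((1 IMPLIES (1 IMPLIES 0)) XOR ((1 AND 0) XOR (1 XOR NOT 1))) -> 1
  row 10 [01010]: ((0 IMPLIES (0 IMPLIES 0)) XOR ((1 AND 0) XOR (1 XOR NOT 0))) -> 1
  row 11 [01011]: ((1 IMPLIES (1 IMPLIES 0)) XOR ((1 AND 0) XOR (1 XOR NOT 1))) -> 1
  row 12 [01100]: ((0 IMPLIES (0 IMPLIES 1)) XOR ((1 AND 1) XOR (1 XOR NOT 0))) -> 0
  row 13 [01101]: ((1 IMPLIES (1 IMPLIES 1)) XOR ((1 AND 1) XOR (1 XOR NOT 1))) -> 1
  row 14 [01110]: ((0 IMPLIES (0 IMPLIES 1)) XOR ((1 AND 1) XOR (1 XOR NOT 0))) -> 0
  row 15 [01111]: ((1 IMPLIES (1 IMPLIES 1)) XOR ((1 AND 1) XOR (1 XOR NOT 1))) -> 1
  row 16 [10000]: ((0 IMPLIES (0 IMPLIES 0)) XOR ((0 AND 0) XOR (0 XOR NOT 0))) -> 0
  row 17 [10001]: ((1 IMPLIES (1 IMPLIES 0)) XOR ((0 AND 0) XOR (0 XOR NOT 1))) -> 0
  row 18 [10010]: ((0 IMPLIES (0 IMPLIES 0)) XOR ((0 AND 0) XOR (0 XOR NOT 0))) -> 0
  row 19 [10011]: ((1 IMPLIES (1 IMPLIES 0)) XOR ((0 AND 0) XOR (0 XOR NOT 1))) -> 0
  row 20 [10100]: ((0 IMPLIES (0 IMPLIES 1)) XOR ((0 AND 1) XOR (0 XOR NOT 0))) -> 0
  row 21 [10101]: ((1 IMPLIES (1 IMPLIES 1)) XOR ((0 AND 1) XOR (0 XOR NOT 1))) -> 1
  row 22 [10110]: ((0 IMPLIES (0 IMPLIES 1)) XOR ((0 AND 1) XOR (0 XOR NOT 0))) -> 0
  row 23 [10111]: ((1 IMPLIES (1 IMPLIES 1)) XOR ((0 AND 1) XOR (0 XOR NOT 1))) -> 1
  row 24 [11000]: ((0 IMPLIES (0 IMPLIES 0)) XOR ((1 AND 0) XOR (1 XOR NOT 0))) -> 1
  row 25 [11001]: ((1 IMPLIES (1 IMPLIES 0)) XOR ((1 AND 0) XOR (1 XOR NOT 1))) -> 1
  row 26 [11010]: ((0 IMPLIES (0 IMPLIES 0)) XOR ((1 AND 0) XOR (1 XOR NOT 0))) -> 1
  row 27 [11011]: ((1 IMPLIES (1 IMPLIES 0)) XOR ((1 AND 0) XOR (1 XOR NOT 1))) -> 1
  row 28 [11100]: ((0 IMPLIES (0 IMPLIES 1)) XOR ((1 AND 1) XOR (1 XOR NOT 0))) -> 0
  row 29 [11101]: ((1 IMPLIES (1 IMPLIES 1)) XOR ((1 AND 1) XOR (1 XOR NOT 1))) -> 1
  row 30 [11110]: ((0 IMPLIES (0 IMPLIES 1)) XOR ((1 AND 1) XOR (1 XOR NOT 0))) -> 0
  row 31 [11111]: ((1 IMPLIES (1 IMPLIES 1)) XOR ((1 AND 1) XOR (1 XOR NOT 1))) -> 1
Full result column, 4 rows per line (a,b,c fixed per line; d,e runs 00..11 left to right):
  rows 0-3 [a,b,c=000]: 0000  = hex 0
  rows 4-7 [a,b,c=001]: 0101  = hex 5
  rows 8-11 [a,b,c=010]: 1111  = hex F
  rows 12-15 [a,b,c=011]: 0101  = hex 5
  rows 16-19 [a,b,c=100]: 0000  = hex 0
  rows 20-23 [a,b,c=101]: 0101  = hex 5
  rows 24-27 [a,b,c=110]: 1111  = hex F
  rows 28-31 [a,b,c=111]: 0101  = hex 5
Output column (row 0 .. row 31) = 00000101111101010000010111110101
Output column grouped in 4s = 0000 0101 1111 0101 0000 0101 1111 0101 = 0x05F505F5
Convert to decimal digit by digit (value = value*16 + digit):
  0 -> 0
  0*16 + 5 = 5
  5*16 + 15 (F) = 95
  95*16 + 5 = 1525
  1525*16 + 0 = 24400
  24400*16 + 5 = 390405
  390405*16 + 15 (F) = 6246495
  6246495*16 + 5 = 99943925
Decimal = 99943925

99943925


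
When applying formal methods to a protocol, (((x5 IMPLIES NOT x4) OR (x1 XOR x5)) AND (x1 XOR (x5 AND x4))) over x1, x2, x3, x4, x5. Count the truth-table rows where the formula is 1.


Formula: (((x5 IMPLIES NOT x4) OR (x1 XOR x5)) AND (x1 XOR (x5 AND x4))) over 5 vars (32 rows)
Evaluate each row (x1, x2, x3, x4, x5 as bits, MSB first):
  row 0 [00000]: (((0 IMPLIES NOT 0) OR (0 XOR 0)) AND (0 XOR (0 AND 0))) -> 0
  row 1 [00001]: (((1 IMPLIES NOT 0) OR (0 XOR 1)) AND (0 XOR (1 AND 0))) -> 0
  row 2 [00010]: (((0 IMPLIES NOT 1) OR (0 XOR 0)) AND (0 XOR (0 AND 1))) -> 0
  row 3 [00011]: (((1 IMPLIES NOT 1) OR (0 XOR 1)) AND (0 XOR (1 AND 1))) -> 1
  row 4 [00100]: (((0 IMPLIES NOT 0) OR (0 XOR 0)) AND (0 XOR (0 AND 0))) -> 0
  row 5 [00101]: (((1 IMPLIES NOT 0) OR (0 XOR 1)) AND (0 XOR (1 AND 0))) -> 0
  row 6 [00110]: (((0 IMPLIES NOT 1) OR (0 XOR 0)) AND (0 XOR (0 AND 1))) -> 0
  row 7 [00111]: (((1 IMPLIES NOT 1) OR (0 XOR 1)) AND (0 XOR (1 AND 1))) -> 1
  row 8 [01000]: (((0 IMPLIES NOT 0) OR (0 XOR 0)) AND (0 XOR (0 AND 0))) -> 0
  row 9 [01001]: (((1 IMPLIES NOT 0) OR (0 XOR 1)) AND (0 XOR (1 AND 0))) -> 0
  row 10 [01010]: (((0 IMPLIES NOT 1) OR (0 XOR 0)) AND (0 XOR (0 AND 1))) -> 0
  row 11 [01011]: (((1 IMPLIES NOT 1) OR (0 XOR 1)) AND (0 XOR (1 AND 1))) -> 1
  row 12 [01100]: (((0 IMPLIES NOT 0) OR (0 XOR 0)) AND (0 XOR (0 AND 0))) -> 0
  row 13 [01101]: (((1 IMPLIES NOT 0) OR (0 XOR 1)) AND (0 XOR (1 AND 0))) -> 0
  row 14 [01110]: (((0 IMPLIES NOT 1) OR (0 XOR 0)) AND (0 XOR (0 AND 1))) -> 0
  row 15 [01111]: (((1 IMPLIES NOT 1) OR (0 XOR 1)) AND (0 XOR (1 AND 1))) -> 1
  row 16 [10000]: (((0 IMPLIES NOT 0) OR (1 XOR 0)) AND (1 XOR (0 AND 0))) -> 1
  row 17 [10001]: (((1 IMPLIES NOT 0) OR (1 XOR 1)) AND (1 XOR (1 AND 0))) -> 1
  row 18 [10010]: (((0 IMPLIES NOT 1) OR (1 XOR 0)) AND (1 XOR (0 AND 1))) -> 1
  row 19 [10011]: (((1 IMPLIES NOT 1) OR (1 XOR 1)) AND (1 XOR (1 AND 1))) -> 0
  row 20 [10100]: (((0 IMPLIES NOT 0) OR (1 XOR 0)) AND (1 XOR (0 AND 0))) -> 1
  row 21 [10101]: (((1 IMPLIES NOT 0) OR (1 XOR 1)) AND (1 XOR (1 AND 0))) -> 1
  row 22 [10110]: (((0 IMPLIES NOT 1) OR (1 XOR 0)) AND (1 XOR (0 AND 1))) -> 1
  row 23 [10111]: (((1 IMPLIES NOT 1) OR (1 XOR 1)) AND (1 XOR (1 AND 1))) -> 0
  row 24 [11000]: (((0 IMPLIES NOT 0) OR (1 XOR 0)) AND (1 XOR (0 AND 0))) -> 1
  row 25 [11001]: (((1 IMPLIES NOT 0) OR (1 XOR 1)) AND (1 XOR (1 AND 0))) -> 1
  row 26 [11010]: (((0 IMPLIES NOT 1) OR (1 XOR 0)) AND (1 XOR (0 AND 1))) -> 1
  row 27 [11011]: (((1 IMPLIES NOT 1) OR (1 XOR 1)) AND (1 XOR (1 AND 1))) -> 0
  row 28 [11100]: (((0 IMPLIES NOT 0) OR (1 XOR 0)) AND (1 XOR (0 AND 0))) -> 1
  row 29 [11101]: (((1 IMPLIES NOT 0) OR (1 XOR 1)) AND (1 XOR (1 AND 0))) -> 1
  row 30 [11110]: (((0 IMPLIES NOT 1) OR (1 XOR 0)) AND (1 XOR (0 AND 1))) -> 1
  row 31 [11111]: (((1 IMPLIES NOT 1) OR (1 XOR 1)) AND (1 XOR (1 AND 1))) -> 0
Full result column, 8 rows per line (x1,x2 fixed per line; x3,x4,x5 runs 000..111 left to right):
  rows 0-7 [x1,x2=00]: 00010001  (ones: 2)
  rows 8-15 [x1,x2=01]: 00010001  (ones: 2)
  rows 16-23 [x1,x2=10]: 11101110  (ones: 6)
  rows 24-31 [x1,x2=11]: 11101110  (ones: 6)
Count of 1-rows = 2+2+6+6 = 16

16


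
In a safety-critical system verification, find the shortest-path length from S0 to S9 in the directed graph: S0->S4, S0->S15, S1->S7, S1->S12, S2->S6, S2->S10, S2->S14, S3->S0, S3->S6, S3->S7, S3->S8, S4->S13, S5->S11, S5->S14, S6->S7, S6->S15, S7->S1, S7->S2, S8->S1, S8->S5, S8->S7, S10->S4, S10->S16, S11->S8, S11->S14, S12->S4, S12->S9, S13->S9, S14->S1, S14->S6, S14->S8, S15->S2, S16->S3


BFS layer-by-layer from S0:
  dist 0: {S0}
  dist 1: {S4, S15}
  dist 2: {S2, S13}
  dist 3: {S6, S9, S10, S14}
  -> S9 reached at distance 3
Shortest path length = 3

3


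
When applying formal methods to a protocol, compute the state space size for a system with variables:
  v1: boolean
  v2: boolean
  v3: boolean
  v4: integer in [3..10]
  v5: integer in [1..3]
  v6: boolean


State space = product of domain sizes of all variables.
Domain sizes:
  v1 (boolean): 2
  v2 (boolean): 2
  v3 (boolean): 2
  v4 (integer in [3..10]): 8
  v5 (integer in [1..3]): 3
  v6 (boolean): 2
Product = 2 * 2 * 2 * 8 * 3 * 2 = 384

384


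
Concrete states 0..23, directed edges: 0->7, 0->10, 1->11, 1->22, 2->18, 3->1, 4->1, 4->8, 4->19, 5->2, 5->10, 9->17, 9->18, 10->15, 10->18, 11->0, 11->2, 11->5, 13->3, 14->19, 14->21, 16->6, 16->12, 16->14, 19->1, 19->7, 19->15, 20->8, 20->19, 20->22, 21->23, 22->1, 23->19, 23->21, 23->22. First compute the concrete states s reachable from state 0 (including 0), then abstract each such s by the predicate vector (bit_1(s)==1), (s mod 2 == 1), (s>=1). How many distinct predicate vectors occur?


BFS from 0:
Concrete reachable: {0, 7, 10, 15, 18}
Abstract via predicates (bit_1(s)==1), (s mod 2 == 1), (s>=1):
  (0,0,0) <- {0}
  (1,0,1) <- {10, 18}
  (1,1,1) <- {7, 15}
Distinct abstract states = 3

3


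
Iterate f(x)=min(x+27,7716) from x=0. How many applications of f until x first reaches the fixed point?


Step 1: x=0, cap=7716, increment=27
Step 2: x grows by 27 each step until capped at 7716; fixed point is x=7716
Step 3: iterations = ceil(7716/27) = 286

286


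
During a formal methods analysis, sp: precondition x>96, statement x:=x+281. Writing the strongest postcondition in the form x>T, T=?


Formula: sp(P, x:=E) = exists old_x. (x = E[old_x/x]) AND P[old_x/x] (old_x is the value of x before the assignment; eliminate old_x by solving x = E[old_x/x] for old_x)
Step 1: Precondition P: x>96, i.e. old_x > 96
Step 2: Assignment gives x = old_x + 281, so old_x = x - 281
Step 3: Substitute into P: x - 281 > 96
Step 4: Simplify: x > 96+281 = 377

377


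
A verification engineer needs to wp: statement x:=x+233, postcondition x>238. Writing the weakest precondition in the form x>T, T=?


Formula: wp(x:=E, P) = P[E/x] (substitute E for x in postcondition)
Step 1: Postcondition: x>238
Step 2: Substitute x+233 for x: x+233>238
Step 3: Solve for x: x > 238-233 = 5

5


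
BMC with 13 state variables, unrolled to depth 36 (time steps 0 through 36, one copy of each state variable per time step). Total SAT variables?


BMC unrolls to depth k, creating one copy of each state var for steps 0..k.
Step count = 36 + 1 = 37 (steps 0 through 36)
Vars per step = 13
Total = 13 * 37 = 481

481


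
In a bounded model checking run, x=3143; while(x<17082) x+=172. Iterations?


Step 1: x goes from 3143 toward 17082 by 172; the body runs while x<17082, so iterations = ceil((bound-start)/step)
Step 2: Distance=13939
Step 3: ceil(13939/172)=82

82


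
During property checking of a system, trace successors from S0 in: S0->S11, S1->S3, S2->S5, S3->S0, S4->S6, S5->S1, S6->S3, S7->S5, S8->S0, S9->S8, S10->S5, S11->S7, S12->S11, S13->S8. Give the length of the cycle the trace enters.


Trace from S0 until a state repeats:
  S0 -> S11 -> S7 -> S5 -> S1 -> S3 -> S0
S0 first seen at step 0, revisited at step 6.
Cycle length = 6 - 0 = 6

6


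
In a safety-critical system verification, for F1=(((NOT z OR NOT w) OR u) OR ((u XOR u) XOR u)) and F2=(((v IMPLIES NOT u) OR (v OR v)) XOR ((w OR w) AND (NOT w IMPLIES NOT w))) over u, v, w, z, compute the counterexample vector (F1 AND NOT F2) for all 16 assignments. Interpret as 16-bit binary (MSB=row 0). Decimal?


F1 = (((NOT z OR NOT w) OR u) OR ((u XOR u) XOR u))
F2 = (((v IMPLIES NOT u) OR (v OR v)) XOR ((w OR w) AND (NOT w IMPLIES NOT w)))
Counterexample to F1=>F2 is where F1=1 and F2=0.
Evaluate each row (bits = u,v,w,z, MSB first):
  row 0 [0000]: F1=1 F2=1 -> F1&~F2 -> 0
  row 1 [0001]: F1=1 F2=1 -> F1&~F2 -> 0
  row 2 [0010]: F1=1 F2=0 -> F1&~F2 -> 1
  row 3 [0011]: F1=0 F2=0 -> F1&~F2 -> 0
  row 4 [0100]: F1=1 F2=1 -> F1&~F2 -> 0
  row 5 [0101]: F1=1 F2=1 -> F1&~F2 -> 0
  row 6 [0110]: F1=1 F2=0 -> F1&~F2 -> 1
  row 7 [0111]: F1=0 F2=0 -> F1&~F2 -> 0
  row 8 [1000]: F1=1 F2=1 -> F1&~F2 -> 0
  row 9 [1001]: F1=1 F2=1 -> F1&~F2 -> 0
  row 10 [1010]: F1=1 F2=0 -> F1&~F2 -> 1
  row 11 [1011]: F1=1 F2=0 -> F1&~F2 -> 1
  row 12 [1100]: F1=1 F2=1 -> F1&~F2 -> 0
  row 13 [1101]: F1=1 F2=1 -> F1&~F2 -> 0
  row 14 [1110]: F1=1 F2=0 -> F1&~F2 -> 1
  row 15 [1111]: F1=1 F2=0 -> F1&~F2 -> 1
Full result column, 4 rows per line (u,v fixed per line; w,z runs 00..11 left to right):
  rows 0-3 [u,v=00]: 0010  = hex 2
  rows 4-7 [u,v=01]: 0010  = hex 2
  rows 8-11 [u,v=10]: 0011  = hex 3
  rows 12-15 [u,v=11]: 0011  = hex 3
Counterexample vector (row 0 .. row 15) = 0010001000110011
Output column grouped in 4s = 0010 0010 0011 0011 = 0x2233
Convert to decimal digit by digit (value = value*16 + digit):
  2 -> 2
  2*16 + 2 = 34
  34*16 + 3 = 547
  547*16 + 3 = 8755
Decimal = 8755

8755


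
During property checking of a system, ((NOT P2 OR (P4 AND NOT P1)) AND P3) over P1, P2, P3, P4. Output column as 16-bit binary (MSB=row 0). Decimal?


Formula: ((NOT P2 OR (P4 AND NOT P1)) AND P3) over P1, P2, P3, P4 (16 rows)
Evaluate each row (bits = P1,P2,P3,P4, MSB first):
  row 0 [0000]: ((NOT 0 OR (0 AND NOT 0)) AND 0) -> 0
  row 1 [0001]: ((NOT 0 OR (1 AND NOT 0)) AND 0) -> 0
  row 2 [0010]: ((NOT 0 OR (0 AND NOT 0)) AND 1) -> 1
  row 3 [0011]: ((NOT 0 OR (1 AND NOT 0)) AND 1) -> 1
  row 4 [0100]: ((NOT 1 OR (0 AND NOT 0)) AND 0) -> 0
  row 5 [0101]: ((NOT 1 OR (1 AND NOT 0)) AND 0) -> 0
  row 6 [0110]: ((NOT 1 OR (0 AND NOT 0)) AND 1) -> 0
  row 7 [0111]: ((NOT 1 OR (1 AND NOT 0)) AND 1) -> 1
  row 8 [1000]: ((NOT 0 OR (0 AND NOT 1)) AND 0) -> 0
  row 9 [1001]: ((NOT 0 OR (1 AND NOT 1)) AND 0) -> 0
  row 10 [1010]: ((NOT 0 OR (0 AND NOT 1)) AND 1) -> 1
  row 11 [1011]: ((NOT 0 OR (1 AND NOT 1)) AND 1) -> 1
  row 12 [1100]: ((NOT 1 OR (0 AND NOT 1)) AND 0) -> 0
  row 13 [1101]: ((NOT 1 OR (1 AND NOT 1)) AND 0) -> 0
  row 14 [1110]: ((NOT 1 OR (0 AND NOT 1)) AND 1) -> 0
  row 15 [1111]: ((NOT 1 OR (1 AND NOT 1)) AND 1) -> 0
Full result column, 4 rows per line (P1,P2 fixed per line; P3,P4 runs 00..11 left to right):
  rows 0-3 [P1,P2=00]: 0011  = hex 3
  rows 4-7 [P1,P2=01]: 0001  = hex 1
  rows 8-11 [P1,P2=10]: 0011  = hex 3
  rows 12-15 [P1,P2=11]: 0000  = hex 0
Output column (row 0 .. row 15) = 0011000100110000
Output column grouped in 4s = 0011 0001 0011 0000 = 0x3130
Convert to decimal digit by digit (value = value*16 + digit):
  3 -> 3
  3*16 + 1 = 49
  49*16 + 3 = 787
  787*16 + 0 = 12592
Decimal = 12592

12592


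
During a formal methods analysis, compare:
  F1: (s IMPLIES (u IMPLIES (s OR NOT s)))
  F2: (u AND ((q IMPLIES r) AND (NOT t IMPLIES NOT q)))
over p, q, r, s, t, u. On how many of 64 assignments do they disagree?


F1 = (s IMPLIES (u IMPLIES (s OR NOT s)))
F2 = (u AND ((q IMPLIES r) AND (NOT t IMPLIES NOT q)))
Evaluate both on each of 64 rows (bits = p,q,r,s,t,u):
  row 0 [000000]: F1=1 F2=0 (differ) -> 1
  row 1 [000001]: F1=1 F2=1 -> 0
  row 2 [000010]: F1=1 F2=0 (differ) -> 1
  row 3 [000011]: F1=1 F2=1 -> 0
  row 4 [000100]: F1=1 F2=0 (differ) -> 1
  (every remaining row is evaluated the same way; all 64 results are listed next)
Full result column, 8 rows per line (p,q,r fixed per line; s,t,u runs 000..111 left to right):
  rows 0-7 [p,q,r=000]: 10101010  (ones: 4)
  rows 8-15 [p,q,r=001]: 10101010  (ones: 4)
  rows 16-23 [p,q,r=010]: 11111111  (ones: 8)
  rows 24-31 [p,q,r=011]: 11101110  (ones: 6)
  rows 32-39 [p,q,r=100]: 10101010  (ones: 4)
  rows 40-47 [p,q,r=101]: 10101010  (ones: 4)
  rows 48-55 [p,q,r=110]: 11111111  (ones: 8)
  rows 56-63 [p,q,r=111]: 11101110  (ones: 6)
Disagreements = 4+4+8+6+4+4+8+6 = 44

44


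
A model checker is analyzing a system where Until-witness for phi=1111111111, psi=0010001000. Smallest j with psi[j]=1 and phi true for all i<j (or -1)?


(phi U psi) at 0: need smallest j with psi[j]=1 and phi[i]=1 for all i in [0,j).
Scan from step 0:
  step 0: phi=1, psi=0 -> continue
  step 1: phi=1, psi=0 -> continue
  step 2: psi=1 and phi held for [0,2) -> witness found
Witness step = 2

2


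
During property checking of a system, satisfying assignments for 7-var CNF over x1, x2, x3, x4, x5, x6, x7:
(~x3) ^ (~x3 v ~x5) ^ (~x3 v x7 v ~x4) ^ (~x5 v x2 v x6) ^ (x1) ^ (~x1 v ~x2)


CNF with 6 clauses over 7 vars (128 assignments).
An assignment satisfies CNF iff every clause has >=1 true literal.
Check each row (bits = x1,x2,x3,x4,x5,x6,x7; clause T/F shown):
  row 0 [0000000]: clauses=TTTTFT -> 0
  row 1 [0000001]: clauses=TTTTFT -> 0
  row 2 [0000010]: clauses=TTTTFT -> 0
  row 3 [0000011]: clauses=TTTTFT -> 0
  row 4 [0000100]: clauses=TTTFFT -> 0
  (every remaining row is evaluated the same way; all 128 results are listed next)
Full result column, 8 rows per line (x1,x2,x3,x4 fixed per line; x5,x6,x7 runs 000..111 left to right):
  rows 0-7 [x1,x2,x3,x4=0000]: 00000000  (ones: 0)
  rows 8-15 [x1,x2,x3,x4=0001]: 00000000  (ones: 0)
  rows 16-23 [x1,x2,x3,x4=0010]: 00000000  (ones: 0)
  rows 24-31 [x1,x2,x3,x4=0011]: 00000000  (ones: 0)
  rows 32-39 [x1,x2,x3,x4=0100]: 00000000  (ones: 0)
  rows 40-47 [x1,x2,x3,x4=0101]: 00000000  (ones: 0)
  rows 48-55 [x1,x2,x3,x4=0110]: 00000000  (ones: 0)
  rows 56-63 [x1,x2,x3,x4=0111]: 00000000  (ones: 0)
  rows 64-71 [x1,x2,x3,x4=1000]: 11110011  (ones: 6)
  rows 72-79 [x1,x2,x3,x4=1001]: 11110011  (ones: 6)
  rows 80-87 [x1,x2,x3,x4=1010]: 00000000  (ones: 0)
  rows 88-95 [x1,x2,x3,x4=1011]: 00000000  (ones: 0)
  rows 96-103 [x1,x2,x3,x4=1100]: 00000000  (ones: 0)
  rows 104-111 [x1,x2,x3,x4=1101]: 00000000  (ones: 0)
  rows 112-119 [x1,x2,x3,x4=1110]: 00000000  (ones: 0)
  rows 120-127 [x1,x2,x3,x4=1111]: 00000000  (ones: 0)
Satisfying assignments = 0+0+0+0+0+0+0+0+6+6+0+0+0+0+0+0 = 12

12


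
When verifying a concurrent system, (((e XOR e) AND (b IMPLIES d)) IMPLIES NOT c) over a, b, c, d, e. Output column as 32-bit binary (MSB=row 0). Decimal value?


Formula: (((e XOR e) AND (b IMPLIES d)) IMPLIES NOT c) over a, b, c, d, e (32 rows)
Evaluate each row (bits = a,b,c,d,e, MSB first):
  row 0 [00000]: (((0 XOR 0) AND (0 IMPLIES 0)) IMPLIES NOT 0) -> 1
  row 1 [00001]: (((1 XOR 1) AND (0 IMPLIES 0)) IMPLIES NOT 0) -> 1
  row 2 [00010]: (((0 XOR 0) AND (0 IMPLIES 1)) IMPLIES NOT 0) -> 1
  row 3 [00011]: (((1 XOR 1) AND (0 IMPLIES 1)) IMPLIES NOT 0) -> 1
  row 4 [00100]: (((0 XOR 0) AND (0 IMPLIES 0)) IMPLIES NOT 1) -> 1
  row 5 [00101]: (((1 XOR 1) AND (0 IMPLIES 0)) IMPLIES NOT 1) -> 1
  row 6 [00110]: (((0 XOR 0) AND (0 IMPLIES 1)) IMPLIES NOT 1) -> 1
  row 7 [00111]: (((1 XOR 1) AND (0 IMPLIES 1)) IMPLIES NOT 1) -> 1
  row 8 [01000]: (((0 XOR 0) AND (1 IMPLIES 0)) IMPLIES NOT 0) -> 1
  row 9 [01001]: (((1 XOR 1) AND (1 IMPLIES 0)) IMPLIES NOT 0) -> 1
  row 10 [01010]: (((0 XOR 0) AND (1 IMPLIES 1)) IMPLIES NOT 0) -> 1
  row 11 [01011]: (((1 XOR 1) AND (1 IMPLIES 1)) IMPLIES NOT 0) -> 1
  row 12 [01100]: (((0 XOR 0) AND (1 IMPLIES 0)) IMPLIES NOT 1) -> 1
  row 13 [01101]: (((1 XOR 1) AND (1 IMPLIES 0)) IMPLIES NOT 1) -> 1
  row 14 [01110]: (((0 XOR 0) AND (1 IMPLIES 1)) IMPLIES NOT 1) -> 1
  row 15 [01111]: (((1 XOR 1) AND (1 IMPLIES 1)) IMPLIES NOT 1) -> 1
  row 16 [10000]: (((0 XOR 0) AND (0 IMPLIES 0)) IMPLIES NOT 0) -> 1
  row 17 [10001]: (((1 XOR 1) AND (0 IMPLIES 0)) IMPLIES NOT 0) -> 1
  row 18 [10010]: (((0 XOR 0) AND (0 IMPLIES 1)) IMPLIES NOT 0) -> 1
  row 19 [10011]: (((1 XOR 1) AND (0 IMPLIES 1)) IMPLIES NOT 0) -> 1
  row 20 [10100]: (((0 XOR 0) AND (0 IMPLIES 0)) IMPLIES NOT 1) -> 1
  row 21 [10101]: (((1 XOR 1) AND (0 IMPLIES 0)) IMPLIES NOT 1) -> 1
  row 22 [10110]: (((0 XOR 0) AND (0 IMPLIES 1)) IMPLIES NOT 1) -> 1
  row 23 [10111]: (((1 XOR 1) AND (0 IMPLIES 1)) IMPLIES NOT 1) -> 1
  row 24 [11000]: (((0 XOR 0) AND (1 IMPLIES 0)) IMPLIES NOT 0) -> 1
  row 25 [11001]: (((1 XOR 1) AND (1 IMPLIES 0)) IMPLIES NOT 0) -> 1
  row 26 [11010]: (((0 XOR 0) AND (1 IMPLIES 1)) IMPLIES NOT 0) -> 1
  row 27 [11011]: (((1 XOR 1) AND (1 IMPLIES 1)) IMPLIES NOT 0) -> 1
  row 28 [11100]: (((0 XOR 0) AND (1 IMPLIES 0)) IMPLIES NOT 1) -> 1
  row 29 [11101]: (((1 XOR 1) AND (1 IMPLIES 0)) IMPLIES NOT 1) -> 1
  row 30 [11110]: (((0 XOR 0) AND (1 IMPLIES 1)) IMPLIES NOT 1) -> 1
  row 31 [11111]: (((1 XOR 1) AND (1 IMPLIES 1)) IMPLIES NOT 1) -> 1
Full result column, 4 rows per line (a,b,c fixed per line; d,e runs 00..11 left to right):
  rows 0-3 [a,b,c=000]: 1111  = hex F
  rows 4-7 [a,b,c=001]: 1111  = hex F
  rows 8-11 [a,b,c=010]: 1111  = hex F
  rows 12-15 [a,b,c=011]: 1111  = hex F
  rows 16-19 [a,b,c=100]: 1111  = hex F
  rows 20-23 [a,b,c=101]: 1111  = hex F
  rows 24-27 [a,b,c=110]: 1111  = hex F
  rows 28-31 [a,b,c=111]: 1111  = hex F
Output column (row 0 .. row 31) = 11111111111111111111111111111111
Output column grouped in 4s = 1111 1111 1111 1111 1111 1111 1111 1111 = 0xFFFFFFFF
Convert to decimal digit by digit (value = value*16 + digit):
  F -> 15
  15*16 + 15 (F) = 255
  255*16 + 15 (F) = 4095
  4095*16 + 15 (F) = 65535
  65535*16 + 15 (F) = 1048575
  1048575*16 + 15 (F) = 16777215
  16777215*16 + 15 (F) = 268435455
  268435455*16 + 15 (F) = 4294967295
Decimal = 4294967295

4294967295


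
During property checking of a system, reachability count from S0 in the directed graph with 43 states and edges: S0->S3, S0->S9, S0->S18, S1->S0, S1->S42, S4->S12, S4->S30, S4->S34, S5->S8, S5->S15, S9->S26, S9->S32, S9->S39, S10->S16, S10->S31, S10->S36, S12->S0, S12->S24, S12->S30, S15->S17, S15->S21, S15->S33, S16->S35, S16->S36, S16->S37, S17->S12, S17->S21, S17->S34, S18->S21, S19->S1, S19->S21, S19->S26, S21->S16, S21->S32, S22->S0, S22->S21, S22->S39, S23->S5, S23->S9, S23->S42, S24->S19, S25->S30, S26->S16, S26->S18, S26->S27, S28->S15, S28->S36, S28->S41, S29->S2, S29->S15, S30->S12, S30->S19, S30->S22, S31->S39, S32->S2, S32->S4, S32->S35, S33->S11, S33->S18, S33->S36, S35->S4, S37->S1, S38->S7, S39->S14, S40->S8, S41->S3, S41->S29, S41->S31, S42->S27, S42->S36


BFS from S0:
  layer 0: {S0}
  layer 1: {S3, S9, S18}
  layer 2: {S21, S26, S32, S39}
  layer 3: {S2, S4, S14, S16, S27, S35}
  layer 4: {S12, S30, S34, S36, S37}
  layer 5: {S1, S19, S22, S24}
  layer 6: {S42}
Reachable set: {S0, S1, S2, S3, S4, S9, S12, S14, S16, S18, S19, S21, S22, S24, S26, S27, S30, S32, S34, S35, S36, S37, S39, S42}
Count = 24

24


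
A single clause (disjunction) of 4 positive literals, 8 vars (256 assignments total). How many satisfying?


Step 1: Total=2^8=256
Step 2: Unsat when all 4 false: 2^4=16
Step 3: Sat=256-16=240

240


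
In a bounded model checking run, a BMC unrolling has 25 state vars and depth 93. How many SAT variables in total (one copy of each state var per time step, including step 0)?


BMC unrolls to depth k, creating one copy of each state var for steps 0..k.
Step count = 93 + 1 = 94 (steps 0 through 93)
Vars per step = 25
Total = 25 * 94 = 2350

2350


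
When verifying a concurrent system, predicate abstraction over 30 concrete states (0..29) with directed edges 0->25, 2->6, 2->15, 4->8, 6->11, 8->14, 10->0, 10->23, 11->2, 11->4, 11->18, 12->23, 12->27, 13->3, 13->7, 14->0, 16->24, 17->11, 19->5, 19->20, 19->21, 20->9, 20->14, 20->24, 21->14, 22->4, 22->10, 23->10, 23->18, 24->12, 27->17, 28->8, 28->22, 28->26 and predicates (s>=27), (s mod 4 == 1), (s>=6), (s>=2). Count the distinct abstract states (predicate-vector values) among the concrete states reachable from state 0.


BFS from 0:
Concrete reachable: {0, 25}
Abstract via predicates (s>=27), (s mod 4 == 1), (s>=6), (s>=2):
  (0,0,0,0) <- {0}
  (0,1,1,1) <- {25}
Distinct abstract states = 2

2


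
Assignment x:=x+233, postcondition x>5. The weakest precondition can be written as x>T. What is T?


Formula: wp(x:=E, P) = P[E/x] (substitute E for x in postcondition)
Step 1: Postcondition: x>5
Step 2: Substitute x+233 for x: x+233>5
Step 3: Solve for x: x > 5-233 = -228

-228


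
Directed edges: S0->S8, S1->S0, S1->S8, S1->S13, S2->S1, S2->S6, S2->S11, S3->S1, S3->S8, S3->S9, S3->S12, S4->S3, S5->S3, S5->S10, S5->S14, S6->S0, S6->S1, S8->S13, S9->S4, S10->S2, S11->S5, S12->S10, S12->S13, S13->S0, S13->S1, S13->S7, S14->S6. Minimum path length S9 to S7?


BFS layer-by-layer from S9:
  dist 0: {S9}
  dist 1: {S4}
  dist 2: {S3}
  dist 3: {S1, S8, S12}
  dist 4: {S0, S10, S13}
  dist 5: {S2, S7}
  -> S7 reached at distance 5
Shortest path length = 5

5


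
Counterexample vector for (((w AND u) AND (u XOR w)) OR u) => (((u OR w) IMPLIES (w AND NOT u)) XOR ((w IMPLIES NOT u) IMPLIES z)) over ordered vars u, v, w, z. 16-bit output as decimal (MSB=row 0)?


F1 = (((w AND u) AND (u XOR w)) OR u)
F2 = (((u OR w) IMPLIES (w AND NOT u)) XOR ((w IMPLIES NOT u) IMPLIES z))
Counterexample to F1=>F2 is where F1=1 and F2=0.
Evaluate each row (bits = u,v,w,z, MSB first):
  row 0 [0000]: F1=0 F2=1 -> F1&~F2 -> 0
  row 1 [0001]: F1=0 F2=0 -> F1&~F2 -> 0
  row 2 [0010]: F1=0 F2=1 -> F1&~F2 -> 0
  row 3 [0011]: F1=0 F2=0 -> F1&~F2 -> 0
  row 4 [0100]: F1=0 F2=1 -> F1&~F2 -> 0
  row 5 [0101]: F1=0 F2=0 -> F1&~F2 -> 0
  row 6 [0110]: F1=0 F2=1 -> F1&~F2 -> 0
  row 7 [0111]: F1=0 F2=0 -> F1&~F2 -> 0
  row 8 [1000]: F1=1 F2=0 -> F1&~F2 -> 1
  row 9 [1001]: F1=1 F2=1 -> F1&~F2 -> 0
  row 10 [1010]: F1=1 F2=1 -> F1&~F2 -> 0
  row 11 [1011]: F1=1 F2=1 -> F1&~F2 -> 0
  row 12 [1100]: F1=1 F2=0 -> F1&~F2 -> 1
  row 13 [1101]: F1=1 F2=1 -> F1&~F2 -> 0
  row 14 [1110]: F1=1 F2=1 -> F1&~F2 -> 0
  row 15 [1111]: F1=1 F2=1 -> F1&~F2 -> 0
Full result column, 4 rows per line (u,v fixed per line; w,z runs 00..11 left to right):
  rows 0-3 [u,v=00]: 0000  = hex 0
  rows 4-7 [u,v=01]: 0000  = hex 0
  rows 8-11 [u,v=10]: 1000  = hex 8
  rows 12-15 [u,v=11]: 1000  = hex 8
Counterexample vector (row 0 .. row 15) = 0000000010001000
Output column grouped in 4s = 0000 0000 1000 1000 = 0x0088
Convert to decimal digit by digit (value = value*16 + digit):
  0 -> 0
  0*16 + 0 = 0
  0*16 + 8 = 8
  8*16 + 8 = 136
Decimal = 136

136


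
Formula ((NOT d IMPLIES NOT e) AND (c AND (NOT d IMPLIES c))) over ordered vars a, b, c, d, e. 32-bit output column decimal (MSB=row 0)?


Formula: ((NOT d IMPLIES NOT e) AND (c AND (NOT d IMPLIES c))) over a, b, c, d, e (32 rows)
Evaluate each row (bits = a,b,c,d,e, MSB first):
  row 0 [00000]: ((NOT 0 IMPLIES NOT 0) AND (0 AND (NOT 0 IMPLIES 0))) -> 0
  row 1 [00001]: ((NOT 0 IMPLIES NOT 1) AND (0 AND (NOT 0 IMPLIES 0))) -> 0
  row 2 [00010]: ((NOT 1 IMPLIES NOT 0) AND (0 AND (NOT 1 IMPLIES 0))) -> 0
  row 3 [00011]: ((NOT 1 IMPLIES NOT 1) AND (0 AND (NOT 1 IMPLIES 0))) -> 0
  row 4 [00100]: ((NOT 0 IMPLIES NOT 0) AND (1 AND (NOT 0 IMPLIES 1))) -> 1
  row 5 [00101]: ((NOT 0 IMPLIES NOT 1) AND (1 AND (NOT 0 IMPLIES 1))) -> 0
  row 6 [00110]: ((NOT 1 IMPLIES NOT 0) AND (1 AND (NOT 1 IMPLIES 1))) -> 1
  row 7 [00111]: ((NOT 1 IMPLIES NOT 1) AND (1 AND (NOT 1 IMPLIES 1))) -> 1
  row 8 [01000]: ((NOT 0 IMPLIES NOT 0) AND (0 AND (NOT 0 IMPLIES 0))) -> 0
  row 9 [01001]: ((NOT 0 IMPLIES NOT 1) AND (0 AND (NOT 0 IMPLIES 0))) -> 0
  row 10 [01010]: ((NOT 1 IMPLIES NOT 0) AND (0 AND (NOT 1 IMPLIES 0))) -> 0
  row 11 [01011]: ((NOT 1 IMPLIES NOT 1) AND (0 AND (NOT 1 IMPLIES 0))) -> 0
  row 12 [01100]: ((NOT 0 IMPLIES NOT 0) AND (1 AND (NOT 0 IMPLIES 1))) -> 1
  row 13 [01101]: ((NOT 0 IMPLIES NOT 1) AND (1 AND (NOT 0 IMPLIES 1))) -> 0
  row 14 [01110]: ((NOT 1 IMPLIES NOT 0) AND (1 AND (NOT 1 IMPLIES 1))) -> 1
  row 15 [01111]: ((NOT 1 IMPLIES NOT 1) AND (1 AND (NOT 1 IMPLIES 1))) -> 1
  row 16 [10000]: ((NOT 0 IMPLIES NOT 0) AND (0 AND (NOT 0 IMPLIES 0))) -> 0
  row 17 [10001]: ((NOT 0 IMPLIES NOT 1) AND (0 AND (NOT 0 IMPLIES 0))) -> 0
  row 18 [10010]: ((NOT 1 IMPLIES NOT 0) AND (0 AND (NOT 1 IMPLIES 0))) -> 0
  row 19 [10011]: ((NOT 1 IMPLIES NOT 1) AND (0 AND (NOT 1 IMPLIES 0))) -> 0
  row 20 [10100]: ((NOT 0 IMPLIES NOT 0) AND (1 AND (NOT 0 IMPLIES 1))) -> 1
  row 21 [10101]: ((NOT 0 IMPLIES NOT 1) AND (1 AND (NOT 0 IMPLIES 1))) -> 0
  row 22 [10110]: ((NOT 1 IMPLIES NOT 0) AND (1 AND (NOT 1 IMPLIES 1))) -> 1
  row 23 [10111]: ((NOT 1 IMPLIES NOT 1) AND (1 AND (NOT 1 IMPLIES 1))) -> 1
  row 24 [11000]: ((NOT 0 IMPLIES NOT 0) AND (0 AND (NOT 0 IMPLIES 0))) -> 0
  row 25 [11001]: ((NOT 0 IMPLIES NOT 1) AND (0 AND (NOT 0 IMPLIES 0))) -> 0
  row 26 [11010]: ((NOT 1 IMPLIES NOT 0) AND (0 AND (NOT 1 IMPLIES 0))) -> 0
  row 27 [11011]: ((NOT 1 IMPLIES NOT 1) AND (0 AND (NOT 1 IMPLIES 0))) -> 0
  row 28 [11100]: ((NOT 0 IMPLIES NOT 0) AND (1 AND (NOT 0 IMPLIES 1))) -> 1
  row 29 [11101]: ((NOT 0 IMPLIES NOT 1) AND (1 AND (NOT 0 IMPLIES 1))) -> 0
  row 30 [11110]: ((NOT 1 IMPLIES NOT 0) AND (1 AND (NOT 1 IMPLIES 1))) -> 1
  row 31 [11111]: ((NOT 1 IMPLIES NOT 1) AND (1 AND (NOT 1 IMPLIES 1))) -> 1
Full result column, 4 rows per line (a,b,c fixed per line; d,e runs 00..11 left to right):
  rows 0-3 [a,b,c=000]: 0000  = hex 0
  rows 4-7 [a,b,c=001]: 1011  = hex B
  rows 8-11 [a,b,c=010]: 0000  = hex 0
  rows 12-15 [a,b,c=011]: 1011  = hex B
  rows 16-19 [a,b,c=100]: 0000  = hex 0
  rows 20-23 [a,b,c=101]: 1011  = hex B
  rows 24-27 [a,b,c=110]: 0000  = hex 0
  rows 28-31 [a,b,c=111]: 1011  = hex B
Output column (row 0 .. row 31) = 00001011000010110000101100001011
Output column grouped in 4s = 0000 1011 0000 1011 0000 1011 0000 1011 = 0x0B0B0B0B
Convert to decimal digit by digit (value = value*16 + digit):
  0 -> 0
  0*16 + 11 (B) = 11
  11*16 + 0 = 176
  176*16 + 11 (B) = 2827
  2827*16 + 0 = 45232
  45232*16 + 11 (B) = 723723
  723723*16 + 0 = 11579568
  11579568*16 + 11 (B) = 185273099
Decimal = 185273099

185273099


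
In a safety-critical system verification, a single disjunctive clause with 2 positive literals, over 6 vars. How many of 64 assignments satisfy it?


Step 1: Total=2^6=64
Step 2: Unsat when all 2 false: 2^4=16
Step 3: Sat=64-16=48

48


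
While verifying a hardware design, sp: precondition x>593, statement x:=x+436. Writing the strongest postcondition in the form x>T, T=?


Formula: sp(P, x:=E) = exists old_x. (x = E[old_x/x]) AND P[old_x/x] (old_x is the value of x before the assignment; eliminate old_x by solving x = E[old_x/x] for old_x)
Step 1: Precondition P: x>593, i.e. old_x > 593
Step 2: Assignment gives x = old_x + 436, so old_x = x - 436
Step 3: Substitute into P: x - 436 > 593
Step 4: Simplify: x > 593+436 = 1029

1029


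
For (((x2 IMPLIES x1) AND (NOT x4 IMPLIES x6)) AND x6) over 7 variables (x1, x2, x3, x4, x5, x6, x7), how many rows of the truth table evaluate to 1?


Formula: (((x2 IMPLIES x1) AND (NOT x4 IMPLIES x6)) AND x6) over 7 vars (128 rows)
Evaluate each row (x1, x2, x3, x4, x5, x6, x7 as bits, MSB first):
  row 0 [0000000]: (((0 IMPLIES 0) AND (NOT 0 IMPLIES 0)) AND 0) -> 0
  row 1 [0000001]: (((0 IMPLIES 0) AND (NOT 0 IMPLIES 0)) AND 0) -> 0
  row 2 [0000010]: (((0 IMPLIES 0) AND (NOT 0 IMPLIES 1)) AND 1) -> 1
  row 3 [0000011]: (((0 IMPLIES 0) AND (NOT 0 IMPLIES 1)) AND 1) -> 1
  row 4 [0000100]: (((0 IMPLIES 0) AND (NOT 0 IMPLIES 0)) AND 0) -> 0
  (every remaining row is evaluated the same way; all 128 results are listed next)
Full result column, 8 rows per line (x1,x2,x3,x4 fixed per line; x5,x6,x7 runs 000..111 left to right):
  rows 0-7 [x1,x2,x3,x4=0000]: 00110011  (ones: 4)
  rows 8-15 [x1,x2,x3,x4=0001]: 00110011  (ones: 4)
  rows 16-23 [x1,x2,x3,x4=0010]: 00110011  (ones: 4)
  rows 24-31 [x1,x2,x3,x4=0011]: 00110011  (ones: 4)
  rows 32-39 [x1,x2,x3,x4=0100]: 00000000  (ones: 0)
  rows 40-47 [x1,x2,x3,x4=0101]: 00000000  (ones: 0)
  rows 48-55 [x1,x2,x3,x4=0110]: 00000000  (ones: 0)
  rows 56-63 [x1,x2,x3,x4=0111]: 00000000  (ones: 0)
  rows 64-71 [x1,x2,x3,x4=1000]: 00110011  (ones: 4)
  rows 72-79 [x1,x2,x3,x4=1001]: 00110011  (ones: 4)
  rows 80-87 [x1,x2,x3,x4=1010]: 00110011  (ones: 4)
  rows 88-95 [x1,x2,x3,x4=1011]: 00110011  (ones: 4)
  rows 96-103 [x1,x2,x3,x4=1100]: 00110011  (ones: 4)
  rows 104-111 [x1,x2,x3,x4=1101]: 00110011  (ones: 4)
  rows 112-119 [x1,x2,x3,x4=1110]: 00110011  (ones: 4)
  rows 120-127 [x1,x2,x3,x4=1111]: 00110011  (ones: 4)
Count of 1-rows = 4+4+4+4+0+0+0+0+4+4+4+4+4+4+4+4 = 48

48


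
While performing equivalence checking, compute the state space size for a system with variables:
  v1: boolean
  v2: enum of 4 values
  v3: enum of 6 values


State space = product of domain sizes of all variables.
Domain sizes:
  v1 (boolean): 2
  v2 (enum of 4 values): 4
  v3 (enum of 6 values): 6
Product = 2 * 4 * 6 = 48

48


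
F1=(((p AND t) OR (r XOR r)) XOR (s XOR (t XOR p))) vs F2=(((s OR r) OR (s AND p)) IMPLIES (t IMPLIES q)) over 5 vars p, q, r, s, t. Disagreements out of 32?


F1 = (((p AND t) OR (r XOR r)) XOR (s XOR (t XOR p)))
F2 = (((s OR r) OR (s AND p)) IMPLIES (t IMPLIES q))
Evaluate both on each of 32 rows (bits = p,q,r,s,t):
  row 0 [00000]: F1=0 F2=1 (differ) -> 1
  row 1 [00001]: F1=1 F2=1 -> 0
  row 2 [00010]: F1=1 F2=1 -> 0
  row 3 [00011]: F1=0 F2=0 -> 0
  row 4 [00100]: F1=0 F2=1 (differ) -> 1
  row 5 [00101]: F1=1 F2=0 (differ) -> 1
  row 6 [00110]: F1=1 F2=1 -> 0
  row 7 [00111]: F1=0 F2=0 -> 0
  row 8 [01000]: F1=0 F2=1 (differ) -> 1
  row 9 [01001]: F1=1 F2=1 -> 0
  row 10 [01010]: F1=1 F2=1 -> 0
  row 11 [01011]: F1=0 F2=1 (differ) -> 1
  row 12 [01100]: F1=0 F2=1 (differ) -> 1
  row 13 [01101]: F1=1 F2=1 -> 0
  row 14 [01110]: F1=1 F2=1 -> 0
  row 15 [01111]: F1=0 F2=1 (differ) -> 1
  row 16 [10000]: F1=1 F2=1 -> 0
  row 17 [10001]: F1=1 F2=1 -> 0
  row 18 [10010]: F1=0 F2=1 (differ) -> 1
  row 19 [10011]: F1=0 F2=0 -> 0
  row 20 [10100]: F1=1 F2=1 -> 0
  row 21 [10101]: F1=1 F2=0 (differ) -> 1
  row 22 [10110]: F1=0 F2=1 (differ) -> 1
  row 23 [10111]: F1=0 F2=0 -> 0
  row 24 [11000]: F1=1 F2=1 -> 0
  row 25 [11001]: F1=1 F2=1 -> 0
  row 26 [11010]: F1=0 F2=1 (differ) -> 1
  row 27 [11011]: F1=0 F2=1 (differ) -> 1
  row 28 [11100]: F1=1 F2=1 -> 0
  row 29 [11101]: F1=1 F2=1 -> 0
  row 30 [11110]: F1=0 F2=1 (differ) -> 1
  row 31 [11111]: F1=0 F2=1 (differ) -> 1
Full result column, 8 rows per line (p,q fixed per line; r,s,t runs 000..111 left to right):
  rows 0-7 [p,q=00]: 10001100  (ones: 3)
  rows 8-15 [p,q=01]: 10011001  (ones: 4)
  rows 16-23 [p,q=10]: 00100110  (ones: 3)
  rows 24-31 [p,q=11]: 00110011  (ones: 4)
Disagreements = 3+4+3+4 = 14

14


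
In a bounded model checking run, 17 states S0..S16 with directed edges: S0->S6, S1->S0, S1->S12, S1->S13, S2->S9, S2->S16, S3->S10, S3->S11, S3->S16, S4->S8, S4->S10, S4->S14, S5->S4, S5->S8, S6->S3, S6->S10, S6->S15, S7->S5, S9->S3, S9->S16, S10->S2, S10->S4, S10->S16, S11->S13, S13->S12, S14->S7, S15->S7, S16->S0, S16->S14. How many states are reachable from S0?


BFS from S0:
  layer 0: {S0}
  layer 1: {S6}
  layer 2: {S3, S10, S15}
  layer 3: {S2, S4, S7, S11, S16}
  layer 4: {S5, S8, S9, S13, S14}
  layer 5: {S12}
Reachable set: {S0, S2, S3, S4, S5, S6, S7, S8, S9, S10, S11, S12, S13, S14, S15, S16}
Count = 16

16


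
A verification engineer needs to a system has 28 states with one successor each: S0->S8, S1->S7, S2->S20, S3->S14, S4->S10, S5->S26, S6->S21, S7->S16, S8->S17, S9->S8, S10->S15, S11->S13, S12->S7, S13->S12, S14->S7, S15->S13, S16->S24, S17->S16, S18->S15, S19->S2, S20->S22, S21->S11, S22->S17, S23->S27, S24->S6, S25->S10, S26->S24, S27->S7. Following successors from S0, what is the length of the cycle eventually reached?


Trace from S0 until a state repeats:
  S0 -> S8 -> S17 -> S16 -> S24 -> S6 -> S21 -> S11 -> S13 -> S12 -> S7 -> S16
S16 first seen at step 3, revisited at step 11.
Cycle length = 11 - 3 = 8

8


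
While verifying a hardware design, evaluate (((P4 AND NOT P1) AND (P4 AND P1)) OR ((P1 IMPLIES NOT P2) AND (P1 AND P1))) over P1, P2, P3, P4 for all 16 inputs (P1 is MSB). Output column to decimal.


Formula: (((P4 AND NOT P1) AND (P4 AND P1)) OR ((P1 IMPLIES NOT P2) AND (P1 AND P1))) over P1, P2, P3, P4 (16 rows)
Evaluate each row (bits = P1,P2,P3,P4, MSB first):
  row 0 [0000]: (((0 AND NOT 0) AND (0 AND 0)) OR ((0 IMPLIES NOT 0) AND (0 AND 0))) -> 0
  row 1 [0001]: (((1 AND NOT 0) AND (1 AND 0)) OR ((0 IMPLIES NOT 0) AND (0 AND 0))) -> 0
  row 2 [0010]: (((0 AND NOT 0) AND (0 AND 0)) OR ((0 IMPLIES NOT 0) AND (0 AND 0))) -> 0
  row 3 [0011]: (((1 AND NOT 0) AND (1 AND 0)) OR ((0 IMPLIES NOT 0) AND (0 AND 0))) -> 0
  row 4 [0100]: (((0 AND NOT 0) AND (0 AND 0)) OR ((0 IMPLIES NOT 1) AND (0 AND 0))) -> 0
  row 5 [0101]: (((1 AND NOT 0) AND (1 AND 0)) OR ((0 IMPLIES NOT 1) AND (0 AND 0))) -> 0
  row 6 [0110]: (((0 AND NOT 0) AND (0 AND 0)) OR ((0 IMPLIES NOT 1) AND (0 AND 0))) -> 0
  row 7 [0111]: (((1 AND NOT 0) AND (1 AND 0)) OR ((0 IMPLIES NOT 1) AND (0 AND 0))) -> 0
  row 8 [1000]: (((0 AND NOT 1) AND (0 AND 1)) OR ((1 IMPLIES NOT 0) AND (1 AND 1))) -> 1
  row 9 [1001]: (((1 AND NOT 1) AND (1 AND 1)) OR ((1 IMPLIES NOT 0) AND (1 AND 1))) -> 1
  row 10 [1010]: (((0 AND NOT 1) AND (0 AND 1)) OR ((1 IMPLIES NOT 0) AND (1 AND 1))) -> 1
  row 11 [1011]: (((1 AND NOT 1) AND (1 AND 1)) OR ((1 IMPLIES NOT 0) AND (1 AND 1))) -> 1
  row 12 [1100]: (((0 AND NOT 1) AND (0 AND 1)) OR ((1 IMPLIES NOT 1) AND (1 AND 1))) -> 0
  row 13 [1101]: (((1 AND NOT 1) AND (1 AND 1)) OR ((1 IMPLIES NOT 1) AND (1 AND 1))) -> 0
  row 14 [1110]: (((0 AND NOT 1) AND (0 AND 1)) OR ((1 IMPLIES NOT 1) AND (1 AND 1))) -> 0
  row 15 [1111]: (((1 AND NOT 1) AND (1 AND 1)) OR ((1 IMPLIES NOT 1) AND (1 AND 1))) -> 0
Full result column, 4 rows per line (P1,P2 fixed per line; P3,P4 runs 00..11 left to right):
  rows 0-3 [P1,P2=00]: 0000  = hex 0
  rows 4-7 [P1,P2=01]: 0000  = hex 0
  rows 8-11 [P1,P2=10]: 1111  = hex F
  rows 12-15 [P1,P2=11]: 0000  = hex 0
Output column (row 0 .. row 15) = 0000000011110000
Output column grouped in 4s = 0000 0000 1111 0000 = 0x00F0
Convert to decimal digit by digit (value = value*16 + digit):
  0 -> 0
  0*16 + 0 = 0
  0*16 + 15 (F) = 15
  15*16 + 0 = 240
Decimal = 240

240


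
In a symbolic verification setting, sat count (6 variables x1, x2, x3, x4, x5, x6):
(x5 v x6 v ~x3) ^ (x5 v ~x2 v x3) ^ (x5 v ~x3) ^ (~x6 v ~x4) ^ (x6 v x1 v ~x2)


CNF with 5 clauses over 6 vars (64 assignments).
An assignment satisfies CNF iff every clause has >=1 true literal.
Check each row (bits = x1,x2,x3,x4,x5,x6; clause T/F shown):
  row 0 [000000]: clauses=TTTTT -> 1
  row 1 [000001]: clauses=TTTTT -> 1
  row 2 [000010]: clauses=TTTTT -> 1
  row 3 [000011]: clauses=TTTTT -> 1
  row 4 [000100]: clauses=TTTTT -> 1
  (every remaining row is evaluated the same way; all 64 results are listed next)
Full result column, 8 rows per line (x1,x2,x3 fixed per line; x4,x5,x6 runs 000..111 left to right):
  rows 0-7 [x1,x2,x3=000]: 11111010  (ones: 6)
  rows 8-15 [x1,x2,x3=001]: 00110010  (ones: 3)
  rows 16-23 [x1,x2,x3=010]: 00010000  (ones: 1)
  rows 24-31 [x1,x2,x3=011]: 00010000  (ones: 1)
  rows 32-39 [x1,x2,x3=100]: 11111010  (ones: 6)
  rows 40-47 [x1,x2,x3=101]: 00110010  (ones: 3)
  rows 48-55 [x1,x2,x3=110]: 00110010  (ones: 3)
  rows 56-63 [x1,x2,x3=111]: 00110010  (ones: 3)
Satisfying assignments = 6+3+1+1+6+3+3+3 = 26

26


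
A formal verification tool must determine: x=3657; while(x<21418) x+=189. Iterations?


Step 1: x goes from 3657 toward 21418 by 189; the body runs while x<21418, so iterations = ceil((bound-start)/step)
Step 2: Distance=17761
Step 3: ceil(17761/189)=94

94


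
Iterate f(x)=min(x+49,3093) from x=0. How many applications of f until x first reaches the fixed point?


Step 1: x=0, cap=3093, increment=49
Step 2: x grows by 49 each step until capped at 3093; fixed point is x=3093
Step 3: iterations = ceil(3093/49) = 64

64


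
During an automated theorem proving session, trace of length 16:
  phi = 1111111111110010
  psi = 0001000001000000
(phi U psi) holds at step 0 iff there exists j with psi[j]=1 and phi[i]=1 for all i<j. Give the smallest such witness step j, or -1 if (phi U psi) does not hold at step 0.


(phi U psi) at 0: need smallest j with psi[j]=1 and phi[i]=1 for all i in [0,j).
Scan from step 0:
  step 0: phi=1, psi=0 -> continue
  step 1: phi=1, psi=0 -> continue
  step 2: phi=1, psi=0 -> continue
  step 3: psi=1 and phi held for [0,3) -> witness found
Witness step = 3

3


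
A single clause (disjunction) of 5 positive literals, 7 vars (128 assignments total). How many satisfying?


Step 1: Total=2^7=128
Step 2: Unsat when all 5 false: 2^2=4
Step 3: Sat=128-4=124

124


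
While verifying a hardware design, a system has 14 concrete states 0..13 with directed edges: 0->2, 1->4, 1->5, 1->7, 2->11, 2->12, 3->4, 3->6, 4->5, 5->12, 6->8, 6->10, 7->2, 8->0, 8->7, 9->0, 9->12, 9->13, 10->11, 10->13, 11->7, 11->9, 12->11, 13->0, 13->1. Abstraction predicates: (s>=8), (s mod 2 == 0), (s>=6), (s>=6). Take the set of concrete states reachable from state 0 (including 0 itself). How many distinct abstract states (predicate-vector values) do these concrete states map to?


BFS from 0:
Concrete reachable: {0, 1, 2, 4, 5, 7, 9, 11, 12, 13}
Abstract via predicates (s>=8), (s mod 2 == 0), (s>=6), (s>=6):
  (0,0,0,0) <- {1, 5}
  (0,0,1,1) <- {7}
  (0,1,0,0) <- {0, 2, 4}
  (1,0,1,1) <- {9, 11, 13}
  (1,1,1,1) <- {12}
Distinct abstract states = 5

5
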